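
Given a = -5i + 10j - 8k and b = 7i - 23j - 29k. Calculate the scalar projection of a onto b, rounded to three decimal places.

a · b = (-5)·7 + 10·(-23) + (-8)·(-29) = -35 - 230 + 232 = -33
|b| = √(49 + 529 + 841) = √1419 ≈ 37.6696
comp_b a = -33 / √1419 ≈ -0.876

-0.876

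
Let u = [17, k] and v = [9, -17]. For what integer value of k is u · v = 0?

u · v = 17·9 + k·(-17) = 153 - 17k
Set equal to 0: -17k = -153, so k = 9.

9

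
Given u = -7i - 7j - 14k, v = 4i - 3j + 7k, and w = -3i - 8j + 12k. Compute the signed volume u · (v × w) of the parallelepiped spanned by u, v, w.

v × w:
i: (-3)·12 - 7·(-8) = -36 - (-56) = 20
j: 7·(-3) - 4·12 = -21 - 48 = -69
k: 4·(-8) - (-3)·(-3) = -32 - 9 = -41
v × w = (20, -69, -41)
u · (v × w) = (-7)·20 + (-7)·(-69) + (-14)·(-41) = -140 + 483 + 574 = 917

917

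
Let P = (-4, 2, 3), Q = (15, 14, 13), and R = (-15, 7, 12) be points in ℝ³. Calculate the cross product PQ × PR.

(58, -281, 227)

PQ = (19, 12, 10)
PR = (-11, 5, 9)
i: 12·9 - 10·5 = 108 - 50 = 58
j: 10·(-11) - 19·9 = -110 - 171 = -281
k: 19·5 - 12·(-11) = 95 - (-132) = 227
PQ × PR = (58, -281, 227)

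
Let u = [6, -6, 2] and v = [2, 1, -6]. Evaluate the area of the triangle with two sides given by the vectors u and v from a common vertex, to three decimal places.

i: (-6)·(-6) - 2·1 = 36 - 2 = 34
j: 2·2 - 6·(-6) = 4 - (-36) = 40
k: 6·1 - (-6)·2 = 6 - (-12) = 18
u × v = (34, 40, 18)
|u × v| = √(34² + 40² + 18²) = √3080 ≈ 55.4977
area = ½ · 55.4977 ≈ 27.749

27.749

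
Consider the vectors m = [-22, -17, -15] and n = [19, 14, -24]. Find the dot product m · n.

m · n = (-22)·19 + (-17)·14 + (-15)·(-24) = -418 - 238 + 360 = -296

-296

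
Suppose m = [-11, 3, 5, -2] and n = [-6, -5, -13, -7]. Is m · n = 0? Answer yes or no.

m · n = (-11)·(-6) + 3·(-5) + 5·(-13) + (-2)·(-7) = 66 - 15 - 65 + 14 = 0
Zero, so the vectors are orthogonal.

yes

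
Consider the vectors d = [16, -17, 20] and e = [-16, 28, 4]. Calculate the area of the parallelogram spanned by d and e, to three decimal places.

756.846

i: (-17)·4 - 20·28 = -68 - 560 = -628
j: 20·(-16) - 16·4 = -320 - 64 = -384
k: 16·28 - (-17)·(-16) = 448 - 272 = 176
d × e = (-628, -384, 176)
|d × e| = √((-628)² + (-384)² + 176²) = √572816 ≈ 756.8461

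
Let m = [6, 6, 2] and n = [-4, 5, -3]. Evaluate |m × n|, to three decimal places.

61.644

i: 6·(-3) - 2·5 = -18 - 10 = -28
j: 2·(-4) - 6·(-3) = -8 - (-18) = 10
k: 6·5 - 6·(-4) = 30 - (-24) = 54
m × n = (-28, 10, 54)
|m × n| = √((-28)² + 10² + 54²) = √3800 ≈ 61.6441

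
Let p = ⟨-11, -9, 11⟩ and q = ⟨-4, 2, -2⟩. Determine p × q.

i: (-9)·(-2) - 11·2 = 18 - 22 = -4
j: 11·(-4) - (-11)·(-2) = -44 - 22 = -66
k: (-11)·2 - (-9)·(-4) = -22 - 36 = -58
p × q = (-4, -66, -58)

(-4, -66, -58)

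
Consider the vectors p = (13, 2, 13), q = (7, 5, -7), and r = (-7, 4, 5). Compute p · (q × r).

1536

q × r:
i: 5·5 - (-7)·4 = 25 - (-28) = 53
j: (-7)·(-7) - 7·5 = 49 - 35 = 14
k: 7·4 - 5·(-7) = 28 - (-35) = 63
q × r = (53, 14, 63)
p · (q × r) = 13·53 + 2·14 + 13·63 = 689 + 28 + 819 = 1536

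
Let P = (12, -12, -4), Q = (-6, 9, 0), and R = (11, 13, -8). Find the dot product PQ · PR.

PQ = Q − P = (-18, 21, 4)
PR = R − P = (-1, 25, -4)
PQ · PR = (-18)·(-1) + 21·25 + 4·(-4) = 18 + 525 - 16 = 527

527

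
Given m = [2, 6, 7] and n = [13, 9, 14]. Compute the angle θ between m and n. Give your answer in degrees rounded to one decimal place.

m · n = 2·13 + 6·9 + 7·14 = 26 + 54 + 98 = 178
|m|² = 4 + 36 + 49 = 89,  |m| = √89 ≈ 9.433981
|n|² = 169 + 81 + 196 = 446,  |n| = √446 ≈ 21.118712
cos θ = 178 / (9.433981 · 21.118712) ≈ 0.89342
θ = arccos(0.89342) ≈ 26.7°

26.7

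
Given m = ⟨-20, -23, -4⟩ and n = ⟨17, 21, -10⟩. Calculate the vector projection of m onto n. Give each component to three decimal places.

(-16.037, -19.811, 9.434)

m · n = (-20)·17 + (-23)·21 + (-4)·(-10) = -340 - 483 + 40 = -783
|n|² = 289 + 441 + 100 = 830
proj_n m = (-783/830) · (17, 21, -10) ≈ (-16.037, -19.811, 9.434)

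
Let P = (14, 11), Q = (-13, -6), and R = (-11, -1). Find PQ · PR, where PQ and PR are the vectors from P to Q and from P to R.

PQ = Q − P = (-27, -17)
PR = R − P = (-25, -12)
PQ · PR = (-27)·(-25) + (-17)·(-12) = 675 + 204 = 879

879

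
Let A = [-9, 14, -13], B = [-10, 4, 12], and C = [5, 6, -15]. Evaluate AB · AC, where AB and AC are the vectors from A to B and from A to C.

AB = B − A = (-1, -10, 25)
AC = C − A = (14, -8, -2)
AB · AC = (-1)·14 + (-10)·(-8) + 25·(-2) = -14 + 80 - 50 = 16

16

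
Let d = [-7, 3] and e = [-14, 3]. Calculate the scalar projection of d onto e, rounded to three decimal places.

7.473

d · e = (-7)·(-14) + 3·3 = 98 + 9 = 107
|e| = √(196 + 9) = √205 ≈ 14.3178
comp_e d = 107 / √205 ≈ 7.473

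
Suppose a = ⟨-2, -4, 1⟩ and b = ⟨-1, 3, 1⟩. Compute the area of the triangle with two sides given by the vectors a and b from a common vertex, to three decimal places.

6.124

i: (-4)·1 - 1·3 = -4 - 3 = -7
j: 1·(-1) - (-2)·1 = -1 - (-2) = 1
k: (-2)·3 - (-4)·(-1) = -6 - 4 = -10
a × b = (-7, 1, -10)
|a × b| = √((-7)² + 1² + (-10)²) = √150 ≈ 12.2474
area = ½ · 12.2474 ≈ 6.124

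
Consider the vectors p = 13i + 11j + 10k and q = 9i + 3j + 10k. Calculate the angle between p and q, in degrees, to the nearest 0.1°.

p · q = 13·9 + 11·3 + 10·10 = 117 + 33 + 100 = 250
|p|² = 169 + 121 + 100 = 390,  |p| = √390 ≈ 19.748418
|q|² = 81 + 9 + 100 = 190,  |q| = √190 ≈ 13.784049
cos θ = 250 / (19.748418 · 13.784049) ≈ 0.91840
θ = arccos(0.91840) ≈ 23.3°

23.3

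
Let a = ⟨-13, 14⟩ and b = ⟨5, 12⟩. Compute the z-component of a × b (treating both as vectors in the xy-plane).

(-13)·12 - 14·5 = -156 - 70 = -226

-226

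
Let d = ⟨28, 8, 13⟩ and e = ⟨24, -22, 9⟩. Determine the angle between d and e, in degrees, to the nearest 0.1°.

d · e = 28·24 + 8·(-22) + 13·9 = 672 - 176 + 117 = 613
|d|² = 784 + 64 + 169 = 1017,  |d| = √1017 ≈ 31.890437
|e|² = 576 + 484 + 81 = 1141,  |e| = √1141 ≈ 33.778692
cos θ = 613 / (31.890437 · 33.778692) ≈ 0.56906
θ = arccos(0.56906) ≈ 55.3°

55.3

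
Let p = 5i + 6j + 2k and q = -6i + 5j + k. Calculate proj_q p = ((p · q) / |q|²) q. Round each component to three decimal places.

(-0.194, 0.161, 0.032)

p · q = 5·(-6) + 6·5 + 2·1 = -30 + 30 + 2 = 2
|q|² = 36 + 25 + 1 = 62
proj_q p = (2/62) · (-6, 5, 1) ≈ (-0.194, 0.161, 0.032)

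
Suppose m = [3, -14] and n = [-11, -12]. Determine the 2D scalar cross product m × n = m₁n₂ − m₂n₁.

3·(-12) - (-14)·(-11) = -36 - 154 = -190

-190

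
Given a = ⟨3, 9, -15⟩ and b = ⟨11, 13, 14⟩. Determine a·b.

a · b = 3·11 + 9·13 + (-15)·14 = 33 + 117 - 210 = -60

-60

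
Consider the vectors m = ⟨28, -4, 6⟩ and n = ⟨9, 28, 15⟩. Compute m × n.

i: (-4)·15 - 6·28 = -60 - 168 = -228
j: 6·9 - 28·15 = 54 - 420 = -366
k: 28·28 - (-4)·9 = 784 - (-36) = 820
m × n = (-228, -366, 820)

(-228, -366, 820)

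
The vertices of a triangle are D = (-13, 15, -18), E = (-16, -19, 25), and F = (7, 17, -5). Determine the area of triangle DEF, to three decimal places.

620.738

DE = (-3, -34, 43),  DF = (20, 2, 13)
i: (-34)·13 - 43·2 = -442 - 86 = -528
j: 43·20 - (-3)·13 = 860 - (-39) = 899
k: (-3)·2 - (-34)·20 = -6 - (-680) = 674
DE × DF = (-528, 899, 674)
|DE × DF| = √1541261 ≈ 1241.4753
area = ½ · 1241.4753 ≈ 620.738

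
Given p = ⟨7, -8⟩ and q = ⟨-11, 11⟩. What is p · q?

-165

p · q = 7·(-11) + (-8)·11 = -77 - 88 = -165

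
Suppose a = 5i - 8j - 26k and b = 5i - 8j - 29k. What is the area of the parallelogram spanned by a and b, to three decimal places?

i: (-8)·(-29) - (-26)·(-8) = 232 - 208 = 24
j: (-26)·5 - 5·(-29) = -130 - (-145) = 15
k: 5·(-8) - (-8)·5 = -40 - (-40) = 0
a × b = (24, 15, 0)
|a × b| = √(24² + 15² + 0²) = √801 ≈ 28.3019

28.302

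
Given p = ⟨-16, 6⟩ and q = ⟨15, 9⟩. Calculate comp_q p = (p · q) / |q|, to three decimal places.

p · q = (-16)·15 + 6·9 = -240 + 54 = -186
|q| = √(225 + 81) = √306 ≈ 17.4929
comp_q p = -186 / √306 ≈ -10.633

-10.633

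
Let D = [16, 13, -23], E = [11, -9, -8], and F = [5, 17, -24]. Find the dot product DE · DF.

-48

DE = E − D = (-5, -22, 15)
DF = F − D = (-11, 4, -1)
DE · DF = (-5)·(-11) + (-22)·4 + 15·(-1) = 55 - 88 - 15 = -48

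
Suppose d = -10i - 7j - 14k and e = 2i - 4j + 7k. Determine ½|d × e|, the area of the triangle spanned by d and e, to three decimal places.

i: (-7)·7 - (-14)·(-4) = -49 - 56 = -105
j: (-14)·2 - (-10)·7 = -28 - (-70) = 42
k: (-10)·(-4) - (-7)·2 = 40 - (-14) = 54
d × e = (-105, 42, 54)
|d × e| = √((-105)² + 42² + 54²) = √15705 ≈ 125.3196
area = ½ · 125.3196 ≈ 62.660

62.660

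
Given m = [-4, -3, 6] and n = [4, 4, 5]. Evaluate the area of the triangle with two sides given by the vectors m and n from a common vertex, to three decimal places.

29.466

i: (-3)·5 - 6·4 = -15 - 24 = -39
j: 6·4 - (-4)·5 = 24 - (-20) = 44
k: (-4)·4 - (-3)·4 = -16 - (-12) = -4
m × n = (-39, 44, -4)
|m × n| = √((-39)² + 44² + (-4)²) = √3473 ≈ 58.9322
area = ½ · 58.9322 ≈ 29.466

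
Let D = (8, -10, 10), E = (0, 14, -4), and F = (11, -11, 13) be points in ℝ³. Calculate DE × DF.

DE = (-8, 24, -14)
DF = (3, -1, 3)
i: 24·3 - (-14)·(-1) = 72 - 14 = 58
j: (-14)·3 - (-8)·3 = -42 - (-24) = -18
k: (-8)·(-1) - 24·3 = 8 - 72 = -64
DE × DF = (58, -18, -64)

(58, -18, -64)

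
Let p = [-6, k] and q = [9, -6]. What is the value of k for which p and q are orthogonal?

-9

p · q = (-6)·9 + k·(-6) = -54 - 6k
Set equal to 0: -6k = 54, so k = -9.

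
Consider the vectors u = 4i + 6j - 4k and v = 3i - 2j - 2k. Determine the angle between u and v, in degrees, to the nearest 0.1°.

u · v = 4·3 + 6·(-2) + (-4)·(-2) = 12 - 12 + 8 = 8
|u|² = 16 + 36 + 16 = 68,  |u| = √68 ≈ 8.246211
|v|² = 9 + 4 + 4 = 17,  |v| = √17 ≈ 4.123106
cos θ = 8 / (8.246211 · 4.123106) ≈ 0.23529
θ = arccos(0.23529) ≈ 76.4°

76.4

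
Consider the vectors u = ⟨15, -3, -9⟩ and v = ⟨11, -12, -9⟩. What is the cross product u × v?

i: (-3)·(-9) - (-9)·(-12) = 27 - 108 = -81
j: (-9)·11 - 15·(-9) = -99 - (-135) = 36
k: 15·(-12) - (-3)·11 = -180 - (-33) = -147
u × v = (-81, 36, -147)

(-81, 36, -147)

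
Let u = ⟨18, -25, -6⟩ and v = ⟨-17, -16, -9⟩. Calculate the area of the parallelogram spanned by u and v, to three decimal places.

771.172

i: (-25)·(-9) - (-6)·(-16) = 225 - 96 = 129
j: (-6)·(-17) - 18·(-9) = 102 - (-162) = 264
k: 18·(-16) - (-25)·(-17) = -288 - 425 = -713
u × v = (129, 264, -713)
|u × v| = √(129² + 264² + (-713)²) = √594706 ≈ 771.1718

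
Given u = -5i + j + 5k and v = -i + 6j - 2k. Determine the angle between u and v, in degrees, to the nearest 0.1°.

88.7

u · v = (-5)·(-1) + 1·6 + 5·(-2) = 5 + 6 - 10 = 1
|u|² = 25 + 1 + 25 = 51,  |u| = √51 ≈ 7.141428
|v|² = 1 + 36 + 4 = 41,  |v| = √41 ≈ 6.403124
cos θ = 1 / (7.141428 · 6.403124) ≈ 0.02187
θ = arccos(0.02187) ≈ 88.7°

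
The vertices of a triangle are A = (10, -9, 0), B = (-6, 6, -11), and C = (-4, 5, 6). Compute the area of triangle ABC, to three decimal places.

AB = (-16, 15, -11),  AC = (-14, 14, 6)
i: 15·6 - (-11)·14 = 90 - (-154) = 244
j: (-11)·(-14) - (-16)·6 = 154 - (-96) = 250
k: (-16)·14 - 15·(-14) = -224 - (-210) = -14
AB × AC = (244, 250, -14)
|AB × AC| = √122232 ≈ 349.6169
area = ½ · 349.6169 ≈ 174.808

174.808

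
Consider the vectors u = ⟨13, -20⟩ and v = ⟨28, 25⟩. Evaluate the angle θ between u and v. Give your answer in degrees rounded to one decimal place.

u · v = 13·28 + (-20)·25 = 364 - 500 = -136
|u|² = 169 + 400 = 569,  |u| = √569 ≈ 23.853721
|v|² = 784 + 625 = 1409,  |v| = √1409 ≈ 37.536649
cos θ = -136 / (23.853721 · 37.536649) ≈ -0.15189
θ = arccos(-0.15189) ≈ 98.7°

98.7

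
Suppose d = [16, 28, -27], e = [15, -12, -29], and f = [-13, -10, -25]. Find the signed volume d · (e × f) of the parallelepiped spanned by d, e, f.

29478

e × f:
i: (-12)·(-25) - (-29)·(-10) = 300 - 290 = 10
j: (-29)·(-13) - 15·(-25) = 377 - (-375) = 752
k: 15·(-10) - (-12)·(-13) = -150 - 156 = -306
e × f = (10, 752, -306)
d · (e × f) = 16·10 + 28·752 + (-27)·(-306) = 160 + 21056 + 8262 = 29478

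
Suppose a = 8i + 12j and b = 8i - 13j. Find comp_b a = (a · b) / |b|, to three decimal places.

a · b = 8·8 + 12·(-13) = 64 - 156 = -92
|b| = √(64 + 169) = √233 ≈ 15.2643
comp_b a = -92 / √233 ≈ -6.027

-6.027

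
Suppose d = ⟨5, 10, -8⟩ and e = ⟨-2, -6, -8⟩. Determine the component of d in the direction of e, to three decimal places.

-0.588

d · e = 5·(-2) + 10·(-6) + (-8)·(-8) = -10 - 60 + 64 = -6
|e| = √(4 + 36 + 64) = √104 ≈ 10.1980
comp_e d = -6 / √104 ≈ -0.588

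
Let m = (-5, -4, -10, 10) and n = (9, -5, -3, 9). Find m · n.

95

m · n = (-5)·9 + (-4)·(-5) + (-10)·(-3) + 10·9 = -45 + 20 + 30 + 90 = 95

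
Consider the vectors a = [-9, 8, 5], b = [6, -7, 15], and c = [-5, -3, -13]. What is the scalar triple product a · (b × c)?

b × c:
i: (-7)·(-13) - 15·(-3) = 91 - (-45) = 136
j: 15·(-5) - 6·(-13) = -75 - (-78) = 3
k: 6·(-3) - (-7)·(-5) = -18 - 35 = -53
b × c = (136, 3, -53)
a · (b × c) = (-9)·136 + 8·3 + 5·(-53) = -1224 + 24 - 265 = -1465

-1465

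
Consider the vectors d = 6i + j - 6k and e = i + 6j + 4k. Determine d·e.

d · e = 6·1 + 1·6 + (-6)·4 = 6 + 6 - 24 = -12

-12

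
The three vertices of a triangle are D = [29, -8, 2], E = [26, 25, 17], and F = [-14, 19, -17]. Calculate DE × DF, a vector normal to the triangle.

(-1032, -702, 1338)

DE = (-3, 33, 15)
DF = (-43, 27, -19)
i: 33·(-19) - 15·27 = -627 - 405 = -1032
j: 15·(-43) - (-3)·(-19) = -645 - 57 = -702
k: (-3)·27 - 33·(-43) = -81 - (-1419) = 1338
DE × DF = (-1032, -702, 1338)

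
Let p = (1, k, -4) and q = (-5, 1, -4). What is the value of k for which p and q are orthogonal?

-11

p · q = 1·(-5) + k·1 + (-4)·(-4) = 11 + 1k
Set equal to 0: 1k = -11, so k = -11.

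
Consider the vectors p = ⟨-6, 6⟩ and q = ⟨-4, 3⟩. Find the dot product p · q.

p · q = (-6)·(-4) + 6·3 = 24 + 18 = 42

42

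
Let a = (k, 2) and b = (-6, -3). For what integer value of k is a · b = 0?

a · b = k·(-6) + 2·(-3) = -6 - 6k
Set equal to 0: -6k = 6, so k = -1.

-1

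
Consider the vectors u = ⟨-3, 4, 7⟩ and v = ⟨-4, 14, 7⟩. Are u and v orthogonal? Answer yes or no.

no

u · v = (-3)·(-4) + 4·14 + 7·7 = 12 + 56 + 49 = 117
Nonzero, so the vectors are not orthogonal.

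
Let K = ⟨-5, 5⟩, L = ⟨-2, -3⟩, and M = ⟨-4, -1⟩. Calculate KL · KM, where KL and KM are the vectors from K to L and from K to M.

51

KL = L − K = (3, -8)
KM = M − K = (1, -6)
KL · KM = 3·1 + (-8)·(-6) = 3 + 48 = 51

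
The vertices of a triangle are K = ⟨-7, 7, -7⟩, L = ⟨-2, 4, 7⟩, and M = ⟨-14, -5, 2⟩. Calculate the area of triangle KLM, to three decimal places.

KL = (5, -3, 14),  KM = (-7, -12, 9)
i: (-3)·9 - 14·(-12) = -27 - (-168) = 141
j: 14·(-7) - 5·9 = -98 - 45 = -143
k: 5·(-12) - (-3)·(-7) = -60 - 21 = -81
KL × KM = (141, -143, -81)
|KL × KM| = √46891 ≈ 216.5433
area = ½ · 216.5433 ≈ 108.272

108.272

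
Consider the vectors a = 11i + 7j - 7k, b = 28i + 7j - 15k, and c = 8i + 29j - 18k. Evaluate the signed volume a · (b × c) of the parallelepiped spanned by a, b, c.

b × c:
i: 7·(-18) - (-15)·29 = -126 - (-435) = 309
j: (-15)·8 - 28·(-18) = -120 - (-504) = 384
k: 28·29 - 7·8 = 812 - 56 = 756
b × c = (309, 384, 756)
a · (b × c) = 11·309 + 7·384 + (-7)·756 = 3399 + 2688 - 5292 = 795

795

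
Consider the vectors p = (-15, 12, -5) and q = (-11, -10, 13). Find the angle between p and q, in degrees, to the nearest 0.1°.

92.9

p · q = (-15)·(-11) + 12·(-10) + (-5)·13 = 165 - 120 - 65 = -20
|p|² = 225 + 144 + 25 = 394,  |p| = √394 ≈ 19.849433
|q|² = 121 + 100 + 169 = 390,  |q| = √390 ≈ 19.748418
cos θ = -20 / (19.849433 · 19.748418) ≈ -0.05102
θ = arccos(-0.05102) ≈ 92.9°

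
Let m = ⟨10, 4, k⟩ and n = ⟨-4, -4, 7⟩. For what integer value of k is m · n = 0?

m · n = 10·(-4) + 4·(-4) + k·7 = -56 + 7k
Set equal to 0: 7k = 56, so k = 8.

8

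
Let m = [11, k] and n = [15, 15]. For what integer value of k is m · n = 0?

-11

m · n = 11·15 + k·15 = 165 + 15k
Set equal to 0: 15k = -165, so k = -11.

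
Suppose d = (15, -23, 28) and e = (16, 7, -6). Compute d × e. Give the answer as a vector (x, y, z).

i: (-23)·(-6) - 28·7 = 138 - 196 = -58
j: 28·16 - 15·(-6) = 448 - (-90) = 538
k: 15·7 - (-23)·16 = 105 - (-368) = 473
d × e = (-58, 538, 473)

(-58, 538, 473)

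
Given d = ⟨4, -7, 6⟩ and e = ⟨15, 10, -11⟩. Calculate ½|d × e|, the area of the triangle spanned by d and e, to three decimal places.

i: (-7)·(-11) - 6·10 = 77 - 60 = 17
j: 6·15 - 4·(-11) = 90 - (-44) = 134
k: 4·10 - (-7)·15 = 40 - (-105) = 145
d × e = (17, 134, 145)
|d × e| = √(17² + 134² + 145²) = √39270 ≈ 198.1666
area = ½ · 198.1666 ≈ 99.083

99.083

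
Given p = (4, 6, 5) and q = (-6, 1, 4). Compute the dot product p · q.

2

p · q = 4·(-6) + 6·1 + 5·4 = -24 + 6 + 20 = 2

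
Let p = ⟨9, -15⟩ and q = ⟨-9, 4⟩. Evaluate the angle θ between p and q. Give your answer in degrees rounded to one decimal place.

144.9

p · q = 9·(-9) + (-15)·4 = -81 - 60 = -141
|p|² = 81 + 225 = 306,  |p| = √306 ≈ 17.492856
|q|² = 81 + 16 = 97,  |q| = √97 ≈ 9.848858
cos θ = -141 / (17.492856 · 9.848858) ≈ -0.81841
θ = arccos(-0.81841) ≈ 144.9°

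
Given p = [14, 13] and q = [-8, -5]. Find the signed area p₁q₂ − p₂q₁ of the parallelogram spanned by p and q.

14·(-5) - 13·(-8) = -70 - (-104) = 34

34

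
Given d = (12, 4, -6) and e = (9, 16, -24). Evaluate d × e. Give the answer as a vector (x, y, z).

(0, 234, 156)

i: 4·(-24) - (-6)·16 = -96 - (-96) = 0
j: (-6)·9 - 12·(-24) = -54 - (-288) = 234
k: 12·16 - 4·9 = 192 - 36 = 156
d × e = (0, 234, 156)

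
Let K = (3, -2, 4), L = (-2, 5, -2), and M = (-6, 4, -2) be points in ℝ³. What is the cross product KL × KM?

(-6, 24, 33)

KL = (-5, 7, -6)
KM = (-9, 6, -6)
i: 7·(-6) - (-6)·6 = -42 - (-36) = -6
j: (-6)·(-9) - (-5)·(-6) = 54 - 30 = 24
k: (-5)·6 - 7·(-9) = -30 - (-63) = 33
KL × KM = (-6, 24, 33)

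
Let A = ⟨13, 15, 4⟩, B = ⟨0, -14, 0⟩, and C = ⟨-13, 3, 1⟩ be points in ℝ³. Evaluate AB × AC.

AB = (-13, -29, -4)
AC = (-26, -12, -3)
i: (-29)·(-3) - (-4)·(-12) = 87 - 48 = 39
j: (-4)·(-26) - (-13)·(-3) = 104 - 39 = 65
k: (-13)·(-12) - (-29)·(-26) = 156 - 754 = -598
AB × AC = (39, 65, -598)

(39, 65, -598)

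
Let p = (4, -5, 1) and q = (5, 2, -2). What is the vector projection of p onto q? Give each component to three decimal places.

p · q = 4·5 + (-5)·2 + 1·(-2) = 20 - 10 - 2 = 8
|q|² = 25 + 4 + 4 = 33
proj_q p = (8/33) · (5, 2, -2) ≈ (1.212, 0.485, -0.485)

(1.212, 0.485, -0.485)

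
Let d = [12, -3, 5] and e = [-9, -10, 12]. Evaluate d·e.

-18

d · e = 12·(-9) + (-3)·(-10) + 5·12 = -108 + 30 + 60 = -18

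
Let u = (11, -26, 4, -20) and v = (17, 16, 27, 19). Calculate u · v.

-501

u · v = 11·17 + (-26)·16 + 4·27 + (-20)·19 = 187 - 416 + 108 - 380 = -501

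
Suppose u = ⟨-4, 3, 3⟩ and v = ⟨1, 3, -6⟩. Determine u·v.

u · v = (-4)·1 + 3·3 + 3·(-6) = -4 + 9 - 18 = -13

-13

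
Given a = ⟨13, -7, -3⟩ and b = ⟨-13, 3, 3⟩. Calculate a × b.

i: (-7)·3 - (-3)·3 = -21 - (-9) = -12
j: (-3)·(-13) - 13·3 = 39 - 39 = 0
k: 13·3 - (-7)·(-13) = 39 - 91 = -52
a × b = (-12, 0, -52)

(-12, 0, -52)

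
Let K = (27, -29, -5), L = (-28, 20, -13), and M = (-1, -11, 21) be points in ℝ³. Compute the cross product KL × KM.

KL = (-55, 49, -8)
KM = (-28, 18, 26)
i: 49·26 - (-8)·18 = 1274 - (-144) = 1418
j: (-8)·(-28) - (-55)·26 = 224 - (-1430) = 1654
k: (-55)·18 - 49·(-28) = -990 - (-1372) = 382
KL × KM = (1418, 1654, 382)

(1418, 1654, 382)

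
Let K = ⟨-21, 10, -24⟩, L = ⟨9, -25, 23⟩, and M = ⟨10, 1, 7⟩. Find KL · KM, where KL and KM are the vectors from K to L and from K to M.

2702

KL = L − K = (30, -35, 47)
KM = M − K = (31, -9, 31)
KL · KM = 30·31 + (-35)·(-9) + 47·31 = 930 + 315 + 1457 = 2702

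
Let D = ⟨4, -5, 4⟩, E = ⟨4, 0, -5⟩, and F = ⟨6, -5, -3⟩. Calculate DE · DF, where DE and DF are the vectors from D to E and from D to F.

63

DE = E − D = (0, 5, -9)
DF = F − D = (2, 0, -7)
DE · DF = 0·2 + 5·0 + (-9)·(-7) = 0 + 0 + 63 = 63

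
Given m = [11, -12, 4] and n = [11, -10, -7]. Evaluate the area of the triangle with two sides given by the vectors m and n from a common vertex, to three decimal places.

i: (-12)·(-7) - 4·(-10) = 84 - (-40) = 124
j: 4·11 - 11·(-7) = 44 - (-77) = 121
k: 11·(-10) - (-12)·11 = -110 - (-132) = 22
m × n = (124, 121, 22)
|m × n| = √(124² + 121² + 22²) = √30501 ≈ 174.6454
area = ½ · 174.6454 ≈ 87.323

87.323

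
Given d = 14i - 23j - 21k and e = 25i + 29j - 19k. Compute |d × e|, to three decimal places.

1457.243

i: (-23)·(-19) - (-21)·29 = 437 - (-609) = 1046
j: (-21)·25 - 14·(-19) = -525 - (-266) = -259
k: 14·29 - (-23)·25 = 406 - (-575) = 981
d × e = (1046, -259, 981)
|d × e| = √(1046² + (-259)² + 981²) = √2123558 ≈ 1457.2433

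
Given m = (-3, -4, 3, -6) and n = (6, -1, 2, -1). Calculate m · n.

m · n = (-3)·6 + (-4)·(-1) + 3·2 + (-6)·(-1) = -18 + 4 + 6 + 6 = -2

-2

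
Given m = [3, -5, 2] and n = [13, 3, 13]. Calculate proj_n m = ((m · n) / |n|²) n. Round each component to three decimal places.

(1.873, 0.432, 1.873)

m · n = 3·13 + (-5)·3 + 2·13 = 39 - 15 + 26 = 50
|n|² = 169 + 9 + 169 = 347
proj_n m = (50/347) · (13, 3, 13) ≈ (1.873, 0.432, 1.873)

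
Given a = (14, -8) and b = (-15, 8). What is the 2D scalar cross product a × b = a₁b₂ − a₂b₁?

14·8 - (-8)·(-15) = 112 - 120 = -8

-8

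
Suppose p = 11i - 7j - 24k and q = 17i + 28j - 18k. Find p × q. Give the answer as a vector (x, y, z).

i: (-7)·(-18) - (-24)·28 = 126 - (-672) = 798
j: (-24)·17 - 11·(-18) = -408 - (-198) = -210
k: 11·28 - (-7)·17 = 308 - (-119) = 427
p × q = (798, -210, 427)

(798, -210, 427)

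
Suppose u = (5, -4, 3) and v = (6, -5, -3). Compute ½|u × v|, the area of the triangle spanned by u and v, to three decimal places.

21.325

i: (-4)·(-3) - 3·(-5) = 12 - (-15) = 27
j: 3·6 - 5·(-3) = 18 - (-15) = 33
k: 5·(-5) - (-4)·6 = -25 - (-24) = -1
u × v = (27, 33, -1)
|u × v| = √(27² + 33² + (-1)²) = √1819 ≈ 42.6497
area = ½ · 42.6497 ≈ 21.325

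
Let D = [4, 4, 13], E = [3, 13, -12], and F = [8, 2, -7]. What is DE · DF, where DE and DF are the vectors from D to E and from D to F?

478

DE = E − D = (-1, 9, -25)
DF = F − D = (4, -2, -20)
DE · DF = (-1)·4 + 9·(-2) + (-25)·(-20) = -4 - 18 + 500 = 478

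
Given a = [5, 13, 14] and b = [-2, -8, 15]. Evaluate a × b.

(307, -103, -14)

i: 13·15 - 14·(-8) = 195 - (-112) = 307
j: 14·(-2) - 5·15 = -28 - 75 = -103
k: 5·(-8) - 13·(-2) = -40 - (-26) = -14
a × b = (307, -103, -14)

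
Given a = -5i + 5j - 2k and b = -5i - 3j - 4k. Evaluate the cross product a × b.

i: 5·(-4) - (-2)·(-3) = -20 - 6 = -26
j: (-2)·(-5) - (-5)·(-4) = 10 - 20 = -10
k: (-5)·(-3) - 5·(-5) = 15 - (-25) = 40
a × b = (-26, -10, 40)

(-26, -10, 40)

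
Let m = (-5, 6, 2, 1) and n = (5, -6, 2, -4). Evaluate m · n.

m · n = (-5)·5 + 6·(-6) + 2·2 + 1·(-4) = -25 - 36 + 4 - 4 = -61

-61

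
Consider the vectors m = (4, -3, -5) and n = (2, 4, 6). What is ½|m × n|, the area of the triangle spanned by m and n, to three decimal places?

20.273

i: (-3)·6 - (-5)·4 = -18 - (-20) = 2
j: (-5)·2 - 4·6 = -10 - 24 = -34
k: 4·4 - (-3)·2 = 16 - (-6) = 22
m × n = (2, -34, 22)
|m × n| = √(2² + (-34)² + 22²) = √1644 ≈ 40.5463
area = ½ · 40.5463 ≈ 20.273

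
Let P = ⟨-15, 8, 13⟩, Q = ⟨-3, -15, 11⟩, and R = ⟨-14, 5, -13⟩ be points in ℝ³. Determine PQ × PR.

(592, 310, -13)

PQ = (12, -23, -2)
PR = (1, -3, -26)
i: (-23)·(-26) - (-2)·(-3) = 598 - 6 = 592
j: (-2)·1 - 12·(-26) = -2 - (-312) = 310
k: 12·(-3) - (-23)·1 = -36 - (-23) = -13
PQ × PR = (592, 310, -13)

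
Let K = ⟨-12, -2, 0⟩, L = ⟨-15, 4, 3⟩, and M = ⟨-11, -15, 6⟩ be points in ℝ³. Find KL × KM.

(75, 21, 33)

KL = (-3, 6, 3)
KM = (1, -13, 6)
i: 6·6 - 3·(-13) = 36 - (-39) = 75
j: 3·1 - (-3)·6 = 3 - (-18) = 21
k: (-3)·(-13) - 6·1 = 39 - 6 = 33
KL × KM = (75, 21, 33)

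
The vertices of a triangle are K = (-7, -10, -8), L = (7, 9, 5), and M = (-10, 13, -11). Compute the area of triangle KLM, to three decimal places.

KL = (14, 19, 13),  KM = (-3, 23, -3)
i: 19·(-3) - 13·23 = -57 - 299 = -356
j: 13·(-3) - 14·(-3) = -39 - (-42) = 3
k: 14·23 - 19·(-3) = 322 - (-57) = 379
KL × KM = (-356, 3, 379)
|KL × KM| = √270386 ≈ 519.9865
area = ½ · 519.9865 ≈ 259.993

259.993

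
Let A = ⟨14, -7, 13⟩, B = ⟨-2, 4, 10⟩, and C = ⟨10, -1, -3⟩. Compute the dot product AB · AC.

AB = B − A = (-16, 11, -3)
AC = C − A = (-4, 6, -16)
AB · AC = (-16)·(-4) + 11·6 + (-3)·(-16) = 64 + 66 + 48 = 178

178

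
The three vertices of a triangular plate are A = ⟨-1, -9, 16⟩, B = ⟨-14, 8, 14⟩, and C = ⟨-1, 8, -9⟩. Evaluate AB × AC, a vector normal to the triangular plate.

AB = (-13, 17, -2)
AC = (0, 17, -25)
i: 17·(-25) - (-2)·17 = -425 - (-34) = -391
j: (-2)·0 - (-13)·(-25) = 0 - 325 = -325
k: (-13)·17 - 17·0 = -221 - 0 = -221
AB × AC = (-391, -325, -221)

(-391, -325, -221)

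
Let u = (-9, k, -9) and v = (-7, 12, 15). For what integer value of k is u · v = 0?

6

u · v = (-9)·(-7) + k·12 + (-9)·15 = -72 + 12k
Set equal to 0: 12k = 72, so k = 6.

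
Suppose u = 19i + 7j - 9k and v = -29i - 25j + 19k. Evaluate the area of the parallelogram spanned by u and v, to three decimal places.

304.053

i: 7·19 - (-9)·(-25) = 133 - 225 = -92
j: (-9)·(-29) - 19·19 = 261 - 361 = -100
k: 19·(-25) - 7·(-29) = -475 - (-203) = -272
u × v = (-92, -100, -272)
|u × v| = √((-92)² + (-100)² + (-272)²) = √92448 ≈ 304.0526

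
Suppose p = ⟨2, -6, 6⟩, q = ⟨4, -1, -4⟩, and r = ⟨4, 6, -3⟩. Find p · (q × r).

246

q × r:
i: (-1)·(-3) - (-4)·6 = 3 - (-24) = 27
j: (-4)·4 - 4·(-3) = -16 - (-12) = -4
k: 4·6 - (-1)·4 = 24 - (-4) = 28
q × r = (27, -4, 28)
p · (q × r) = 2·27 + (-6)·(-4) + 6·28 = 54 + 24 + 168 = 246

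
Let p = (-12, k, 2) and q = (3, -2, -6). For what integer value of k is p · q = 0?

p · q = (-12)·3 + k·(-2) + 2·(-6) = -48 - 2k
Set equal to 0: -2k = 48, so k = -24.

-24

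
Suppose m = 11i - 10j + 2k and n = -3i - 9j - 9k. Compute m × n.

i: (-10)·(-9) - 2·(-9) = 90 - (-18) = 108
j: 2·(-3) - 11·(-9) = -6 - (-99) = 93
k: 11·(-9) - (-10)·(-3) = -99 - 30 = -129
m × n = (108, 93, -129)

(108, 93, -129)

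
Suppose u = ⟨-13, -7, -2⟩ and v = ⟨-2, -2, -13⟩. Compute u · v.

66

u · v = (-13)·(-2) + (-7)·(-2) + (-2)·(-13) = 26 + 14 + 26 = 66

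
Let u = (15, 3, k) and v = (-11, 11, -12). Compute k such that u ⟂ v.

-11

u · v = 15·(-11) + 3·11 + k·(-12) = -132 - 12k
Set equal to 0: -12k = 132, so k = -11.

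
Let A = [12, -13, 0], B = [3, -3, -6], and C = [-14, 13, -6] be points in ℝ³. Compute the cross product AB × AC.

AB = (-9, 10, -6)
AC = (-26, 26, -6)
i: 10·(-6) - (-6)·26 = -60 - (-156) = 96
j: (-6)·(-26) - (-9)·(-6) = 156 - 54 = 102
k: (-9)·26 - 10·(-26) = -234 - (-260) = 26
AB × AC = (96, 102, 26)

(96, 102, 26)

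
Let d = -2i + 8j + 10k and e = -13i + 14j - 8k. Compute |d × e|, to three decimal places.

262.122

i: 8·(-8) - 10·14 = -64 - 140 = -204
j: 10·(-13) - (-2)·(-8) = -130 - 16 = -146
k: (-2)·14 - 8·(-13) = -28 - (-104) = 76
d × e = (-204, -146, 76)
|d × e| = √((-204)² + (-146)² + 76²) = √68708 ≈ 262.1221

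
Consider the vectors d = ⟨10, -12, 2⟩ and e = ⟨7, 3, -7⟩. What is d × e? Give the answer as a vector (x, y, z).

i: (-12)·(-7) - 2·3 = 84 - 6 = 78
j: 2·7 - 10·(-7) = 14 - (-70) = 84
k: 10·3 - (-12)·7 = 30 - (-84) = 114
d × e = (78, 84, 114)

(78, 84, 114)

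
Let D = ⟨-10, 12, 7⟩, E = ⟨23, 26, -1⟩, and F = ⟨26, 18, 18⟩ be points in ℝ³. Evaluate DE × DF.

(202, -651, -306)

DE = (33, 14, -8)
DF = (36, 6, 11)
i: 14·11 - (-8)·6 = 154 - (-48) = 202
j: (-8)·36 - 33·11 = -288 - 363 = -651
k: 33·6 - 14·36 = 198 - 504 = -306
DE × DF = (202, -651, -306)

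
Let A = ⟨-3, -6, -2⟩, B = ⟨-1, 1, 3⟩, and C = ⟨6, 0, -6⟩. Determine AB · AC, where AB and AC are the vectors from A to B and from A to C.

40

AB = B − A = (2, 7, 5)
AC = C − A = (9, 6, -4)
AB · AC = 2·9 + 7·6 + 5·(-4) = 18 + 42 - 20 = 40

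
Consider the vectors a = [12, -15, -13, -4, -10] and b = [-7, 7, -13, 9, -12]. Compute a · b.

64

a · b = 12·(-7) + (-15)·7 + (-13)·(-13) + (-4)·9 + (-10)·(-12) = -84 - 105 + 169 - 36 + 120 = 64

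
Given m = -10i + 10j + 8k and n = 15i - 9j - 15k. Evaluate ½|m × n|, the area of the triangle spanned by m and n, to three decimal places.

51.439

i: 10·(-15) - 8·(-9) = -150 - (-72) = -78
j: 8·15 - (-10)·(-15) = 120 - 150 = -30
k: (-10)·(-9) - 10·15 = 90 - 150 = -60
m × n = (-78, -30, -60)
|m × n| = √((-78)² + (-30)² + (-60)²) = √10584 ≈ 102.8786
area = ½ · 102.8786 ≈ 51.439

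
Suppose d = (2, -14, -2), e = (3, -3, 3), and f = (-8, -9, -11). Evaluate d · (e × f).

e × f:
i: (-3)·(-11) - 3·(-9) = 33 - (-27) = 60
j: 3·(-8) - 3·(-11) = -24 - (-33) = 9
k: 3·(-9) - (-3)·(-8) = -27 - 24 = -51
e × f = (60, 9, -51)
d · (e × f) = 2·60 + (-14)·9 + (-2)·(-51) = 120 - 126 + 102 = 96

96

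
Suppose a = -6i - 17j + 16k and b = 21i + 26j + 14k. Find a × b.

i: (-17)·14 - 16·26 = -238 - 416 = -654
j: 16·21 - (-6)·14 = 336 - (-84) = 420
k: (-6)·26 - (-17)·21 = -156 - (-357) = 201
a × b = (-654, 420, 201)

(-654, 420, 201)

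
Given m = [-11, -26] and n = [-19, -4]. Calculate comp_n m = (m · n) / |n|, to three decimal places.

m · n = (-11)·(-19) + (-26)·(-4) = 209 + 104 = 313
|n| = √(361 + 16) = √377 ≈ 19.4165
comp_n m = 313 / √377 ≈ 16.120

16.120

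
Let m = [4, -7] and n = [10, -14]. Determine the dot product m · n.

138

m · n = 4·10 + (-7)·(-14) = 40 + 98 = 138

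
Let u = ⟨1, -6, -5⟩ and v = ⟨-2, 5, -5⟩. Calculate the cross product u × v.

(55, 15, -7)

i: (-6)·(-5) - (-5)·5 = 30 - (-25) = 55
j: (-5)·(-2) - 1·(-5) = 10 - (-5) = 15
k: 1·5 - (-6)·(-2) = 5 - 12 = -7
u × v = (55, 15, -7)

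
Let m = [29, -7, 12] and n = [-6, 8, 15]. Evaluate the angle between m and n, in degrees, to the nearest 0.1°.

m · n = 29·(-6) + (-7)·8 + 12·15 = -174 - 56 + 180 = -50
|m|² = 841 + 49 + 144 = 1034,  |m| = √1034 ≈ 32.155870
|n|² = 36 + 64 + 225 = 325,  |n| = √325 ≈ 18.027756
cos θ = -50 / (32.155870 · 18.027756) ≈ -0.08625
θ = arccos(-0.08625) ≈ 94.9°

94.9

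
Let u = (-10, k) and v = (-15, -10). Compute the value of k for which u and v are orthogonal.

15

u · v = (-10)·(-15) + k·(-10) = 150 - 10k
Set equal to 0: -10k = -150, so k = 15.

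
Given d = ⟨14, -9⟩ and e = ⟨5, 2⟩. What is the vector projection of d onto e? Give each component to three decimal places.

(8.966, 3.586)

d · e = 14·5 + (-9)·2 = 70 - 18 = 52
|e|² = 25 + 4 = 29
proj_e d = (52/29) · (5, 2) ≈ (8.966, 3.586)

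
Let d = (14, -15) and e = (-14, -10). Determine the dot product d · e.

d · e = 14·(-14) + (-15)·(-10) = -196 + 150 = -46

-46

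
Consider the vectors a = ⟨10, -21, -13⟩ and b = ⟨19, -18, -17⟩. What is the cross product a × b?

i: (-21)·(-17) - (-13)·(-18) = 357 - 234 = 123
j: (-13)·19 - 10·(-17) = -247 - (-170) = -77
k: 10·(-18) - (-21)·19 = -180 - (-399) = 219
a × b = (123, -77, 219)

(123, -77, 219)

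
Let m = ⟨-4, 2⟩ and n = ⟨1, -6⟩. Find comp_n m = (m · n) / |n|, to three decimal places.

m · n = (-4)·1 + 2·(-6) = -4 - 12 = -16
|n| = √(1 + 36) = √37 ≈ 6.0828
comp_n m = -16 / √37 ≈ -2.630

-2.630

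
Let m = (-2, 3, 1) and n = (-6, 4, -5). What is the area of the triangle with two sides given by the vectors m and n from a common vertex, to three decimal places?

13.388

i: 3·(-5) - 1·4 = -15 - 4 = -19
j: 1·(-6) - (-2)·(-5) = -6 - 10 = -16
k: (-2)·4 - 3·(-6) = -8 - (-18) = 10
m × n = (-19, -16, 10)
|m × n| = √((-19)² + (-16)² + 10²) = √717 ≈ 26.7769
area = ½ · 26.7769 ≈ 13.388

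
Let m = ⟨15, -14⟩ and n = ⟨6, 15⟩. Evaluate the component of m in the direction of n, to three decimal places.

m · n = 15·6 + (-14)·15 = 90 - 210 = -120
|n| = √(36 + 225) = √261 ≈ 16.1555
comp_n m = -120 / √261 ≈ -7.428

-7.428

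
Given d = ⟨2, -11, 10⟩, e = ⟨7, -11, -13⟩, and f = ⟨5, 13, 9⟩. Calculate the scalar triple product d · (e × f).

3008

e × f:
i: (-11)·9 - (-13)·13 = -99 - (-169) = 70
j: (-13)·5 - 7·9 = -65 - 63 = -128
k: 7·13 - (-11)·5 = 91 - (-55) = 146
e × f = (70, -128, 146)
d · (e × f) = 2·70 + (-11)·(-128) + 10·146 = 140 + 1408 + 1460 = 3008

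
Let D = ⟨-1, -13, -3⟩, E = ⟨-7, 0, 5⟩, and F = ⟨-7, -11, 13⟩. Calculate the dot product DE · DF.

190

DE = E − D = (-6, 13, 8)
DF = F − D = (-6, 2, 16)
DE · DF = (-6)·(-6) + 13·2 + 8·16 = 36 + 26 + 128 = 190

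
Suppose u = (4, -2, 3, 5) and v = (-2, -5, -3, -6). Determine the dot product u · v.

-37

u · v = 4·(-2) + (-2)·(-5) + 3·(-3) + 5·(-6) = -8 + 10 - 9 - 30 = -37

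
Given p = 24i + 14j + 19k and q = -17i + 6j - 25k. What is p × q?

i: 14·(-25) - 19·6 = -350 - 114 = -464
j: 19·(-17) - 24·(-25) = -323 - (-600) = 277
k: 24·6 - 14·(-17) = 144 - (-238) = 382
p × q = (-464, 277, 382)

(-464, 277, 382)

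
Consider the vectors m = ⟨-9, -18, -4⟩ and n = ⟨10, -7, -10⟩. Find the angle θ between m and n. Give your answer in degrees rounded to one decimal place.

76.4

m · n = (-9)·10 + (-18)·(-7) + (-4)·(-10) = -90 + 126 + 40 = 76
|m|² = 81 + 324 + 16 = 421,  |m| = √421 ≈ 20.518285
|n|² = 100 + 49 + 100 = 249,  |n| = √249 ≈ 15.779734
cos θ = 76 / (20.518285 · 15.779734) ≈ 0.23473
θ = arccos(0.23473) ≈ 76.4°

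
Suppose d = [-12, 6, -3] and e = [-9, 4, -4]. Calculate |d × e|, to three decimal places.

i: 6·(-4) - (-3)·4 = -24 - (-12) = -12
j: (-3)·(-9) - (-12)·(-4) = 27 - 48 = -21
k: (-12)·4 - 6·(-9) = -48 - (-54) = 6
d × e = (-12, -21, 6)
|d × e| = √((-12)² + (-21)² + 6²) = √621 ≈ 24.9199

24.920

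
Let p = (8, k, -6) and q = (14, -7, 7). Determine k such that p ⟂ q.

p · q = 8·14 + k·(-7) + (-6)·7 = 70 - 7k
Set equal to 0: -7k = -70, so k = 10.

10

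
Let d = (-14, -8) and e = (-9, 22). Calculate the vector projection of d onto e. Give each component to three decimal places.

(0.796, -1.947)

d · e = (-14)·(-9) + (-8)·22 = 126 - 176 = -50
|e|² = 81 + 484 = 565
proj_e d = (-50/565) · (-9, 22) ≈ (0.796, -1.947)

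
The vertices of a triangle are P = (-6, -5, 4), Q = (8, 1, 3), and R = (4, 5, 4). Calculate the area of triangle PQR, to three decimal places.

PQ = (14, 6, -1),  PR = (10, 10, 0)
i: 6·0 - (-1)·10 = 0 - (-10) = 10
j: (-1)·10 - 14·0 = -10 - 0 = -10
k: 14·10 - 6·10 = 140 - 60 = 80
PQ × PR = (10, -10, 80)
|PQ × PR| = √6600 ≈ 81.2404
area = ½ · 81.2404 ≈ 40.620

40.620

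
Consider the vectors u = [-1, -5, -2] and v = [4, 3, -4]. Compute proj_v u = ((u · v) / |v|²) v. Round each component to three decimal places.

(-1.073, -0.805, 1.073)

u · v = (-1)·4 + (-5)·3 + (-2)·(-4) = -4 - 15 + 8 = -11
|v|² = 16 + 9 + 16 = 41
proj_v u = (-11/41) · (4, 3, -4) ≈ (-1.073, -0.805, 1.073)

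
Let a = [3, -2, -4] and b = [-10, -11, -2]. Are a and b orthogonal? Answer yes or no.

a · b = 3·(-10) + (-2)·(-11) + (-4)·(-2) = -30 + 22 + 8 = 0
Zero, so the vectors are orthogonal.

yes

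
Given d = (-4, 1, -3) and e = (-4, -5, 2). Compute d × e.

i: 1·2 - (-3)·(-5) = 2 - 15 = -13
j: (-3)·(-4) - (-4)·2 = 12 - (-8) = 20
k: (-4)·(-5) - 1·(-4) = 20 - (-4) = 24
d × e = (-13, 20, 24)

(-13, 20, 24)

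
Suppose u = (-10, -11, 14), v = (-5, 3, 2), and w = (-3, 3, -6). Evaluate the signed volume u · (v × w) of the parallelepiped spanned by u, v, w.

552

v × w:
i: 3·(-6) - 2·3 = -18 - 6 = -24
j: 2·(-3) - (-5)·(-6) = -6 - 30 = -36
k: (-5)·3 - 3·(-3) = -15 - (-9) = -6
v × w = (-24, -36, -6)
u · (v × w) = (-10)·(-24) + (-11)·(-36) + 14·(-6) = 240 + 396 - 84 = 552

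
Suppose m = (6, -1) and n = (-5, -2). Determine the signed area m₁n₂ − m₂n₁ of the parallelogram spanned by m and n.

6·(-2) - (-1)·(-5) = -12 - 5 = -17

-17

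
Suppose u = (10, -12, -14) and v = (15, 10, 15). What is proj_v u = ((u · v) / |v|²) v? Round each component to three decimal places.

u · v = 10·15 + (-12)·10 + (-14)·15 = 150 - 120 - 210 = -180
|v|² = 225 + 100 + 225 = 550
proj_v u = (-180/550) · (15, 10, 15) ≈ (-4.909, -3.273, -4.909)

(-4.909, -3.273, -4.909)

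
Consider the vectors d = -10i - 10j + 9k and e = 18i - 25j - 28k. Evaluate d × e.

i: (-10)·(-28) - 9·(-25) = 280 - (-225) = 505
j: 9·18 - (-10)·(-28) = 162 - 280 = -118
k: (-10)·(-25) - (-10)·18 = 250 - (-180) = 430
d × e = (505, -118, 430)

(505, -118, 430)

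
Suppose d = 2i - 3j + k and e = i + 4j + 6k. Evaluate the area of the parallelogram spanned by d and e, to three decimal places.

i: (-3)·6 - 1·4 = -18 - 4 = -22
j: 1·1 - 2·6 = 1 - 12 = -11
k: 2·4 - (-3)·1 = 8 - (-3) = 11
d × e = (-22, -11, 11)
|d × e| = √((-22)² + (-11)² + 11²) = √726 ≈ 26.9444

26.944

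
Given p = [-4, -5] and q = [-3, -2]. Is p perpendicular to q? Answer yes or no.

p · q = (-4)·(-3) + (-5)·(-2) = 12 + 10 = 22
Nonzero, so the vectors are not orthogonal.

no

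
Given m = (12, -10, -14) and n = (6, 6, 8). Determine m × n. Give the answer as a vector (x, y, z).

i: (-10)·8 - (-14)·6 = -80 - (-84) = 4
j: (-14)·6 - 12·8 = -84 - 96 = -180
k: 12·6 - (-10)·6 = 72 - (-60) = 132
m × n = (4, -180, 132)

(4, -180, 132)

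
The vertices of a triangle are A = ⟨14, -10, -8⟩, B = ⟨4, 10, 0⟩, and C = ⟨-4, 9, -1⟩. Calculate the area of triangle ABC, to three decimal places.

92.898

AB = (-10, 20, 8),  AC = (-18, 19, 7)
i: 20·7 - 8·19 = 140 - 152 = -12
j: 8·(-18) - (-10)·7 = -144 - (-70) = -74
k: (-10)·19 - 20·(-18) = -190 - (-360) = 170
AB × AC = (-12, -74, 170)
|AB × AC| = √34520 ≈ 185.7956
area = ½ · 185.7956 ≈ 92.898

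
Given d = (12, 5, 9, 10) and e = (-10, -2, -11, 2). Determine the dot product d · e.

d · e = 12·(-10) + 5·(-2) + 9·(-11) + 10·2 = -120 - 10 - 99 + 20 = -209

-209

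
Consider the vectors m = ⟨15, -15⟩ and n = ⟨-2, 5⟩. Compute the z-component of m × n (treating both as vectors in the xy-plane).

15·5 - (-15)·(-2) = 75 - 30 = 45

45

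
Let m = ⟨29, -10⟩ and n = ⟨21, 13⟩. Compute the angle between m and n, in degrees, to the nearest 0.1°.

50.8

m · n = 29·21 + (-10)·13 = 609 - 130 = 479
|m|² = 841 + 100 = 941,  |m| = √941 ≈ 30.675723
|n|² = 441 + 169 = 610,  |n| = √610 ≈ 24.698178
cos θ = 479 / (30.675723 · 24.698178) ≈ 0.63223
θ = arccos(0.63223) ≈ 50.8°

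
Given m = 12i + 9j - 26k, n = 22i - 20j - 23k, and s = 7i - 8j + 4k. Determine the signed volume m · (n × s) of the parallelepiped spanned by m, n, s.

n × s:
i: (-20)·4 - (-23)·(-8) = -80 - 184 = -264
j: (-23)·7 - 22·4 = -161 - 88 = -249
k: 22·(-8) - (-20)·7 = -176 - (-140) = -36
n × s = (-264, -249, -36)
m · (n × s) = 12·(-264) + 9·(-249) + (-26)·(-36) = -3168 - 2241 + 936 = -4473

-4473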